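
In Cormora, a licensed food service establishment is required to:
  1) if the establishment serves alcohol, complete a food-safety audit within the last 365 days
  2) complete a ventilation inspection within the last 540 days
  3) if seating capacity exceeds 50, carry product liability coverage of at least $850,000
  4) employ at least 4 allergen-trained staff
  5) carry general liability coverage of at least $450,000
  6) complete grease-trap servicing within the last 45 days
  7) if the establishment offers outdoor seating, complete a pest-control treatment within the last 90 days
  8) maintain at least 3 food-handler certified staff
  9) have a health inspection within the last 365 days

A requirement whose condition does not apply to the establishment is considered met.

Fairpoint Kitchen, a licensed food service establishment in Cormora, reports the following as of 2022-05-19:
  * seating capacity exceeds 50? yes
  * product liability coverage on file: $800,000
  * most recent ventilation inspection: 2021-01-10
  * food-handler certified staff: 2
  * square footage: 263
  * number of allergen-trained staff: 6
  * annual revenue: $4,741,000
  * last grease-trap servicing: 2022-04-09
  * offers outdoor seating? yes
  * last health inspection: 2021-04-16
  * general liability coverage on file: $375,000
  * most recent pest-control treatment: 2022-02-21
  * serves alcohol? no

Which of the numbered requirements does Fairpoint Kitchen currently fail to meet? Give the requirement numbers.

3, 5, 8, 9

1. condition 'serves alcohol' does not hold → requirement n/a → met
2. ventilation inspection 494 days ago vs limit 540 → met
3. condition 'seating capacity exceeds 50' holds; product liability coverage $800,000 < $850,000 → not met
4. allergen-trained staff 6 ≥ 4 → met
5. general liability coverage $375,000 < $450,000 → not met
6. grease-trap servicing 40 days ago vs limit 45 → met
7. condition 'offers outdoor seating' holds; pest-control treatment 87 days ago vs limit 90 → met
8. food-handler certified staff 2 < 3 → not met
9. health inspection 398 days ago vs limit 365 → not met
Not met: 3, 5, 8, 9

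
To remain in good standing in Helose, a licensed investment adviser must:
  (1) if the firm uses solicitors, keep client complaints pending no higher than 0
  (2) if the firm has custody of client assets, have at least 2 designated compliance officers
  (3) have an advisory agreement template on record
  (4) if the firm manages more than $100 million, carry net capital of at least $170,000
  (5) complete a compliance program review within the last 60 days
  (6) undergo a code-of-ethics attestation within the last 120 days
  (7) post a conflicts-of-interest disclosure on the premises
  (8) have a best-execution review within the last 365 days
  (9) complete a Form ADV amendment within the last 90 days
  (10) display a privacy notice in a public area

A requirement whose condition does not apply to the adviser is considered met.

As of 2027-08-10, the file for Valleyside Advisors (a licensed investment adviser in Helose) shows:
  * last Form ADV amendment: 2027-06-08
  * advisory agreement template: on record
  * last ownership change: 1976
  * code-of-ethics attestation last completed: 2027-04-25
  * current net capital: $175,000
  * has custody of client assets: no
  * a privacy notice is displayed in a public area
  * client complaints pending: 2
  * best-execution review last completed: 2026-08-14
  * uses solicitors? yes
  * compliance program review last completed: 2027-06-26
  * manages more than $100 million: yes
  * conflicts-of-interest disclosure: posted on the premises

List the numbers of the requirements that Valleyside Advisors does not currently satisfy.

1. condition 'uses solicitors' holds; client complaints pending 2 > 0 → not met
2. condition 'has custody of client assets' does not hold → requirement n/a → met
3. advisory agreement template present → met
4. condition 'manages more than $100 million' holds; net capital $175,000 ≥ $170,000 → met
5. compliance program review 45 days ago vs limit 60 → met
6. code-of-ethics attestation 107 days ago vs limit 120 → met
7. conflicts-of-interest disclosure present → met
8. best-execution review 361 days ago vs limit 365 → met
9. Form ADV amendment 63 days ago vs limit 90 → met
10. privacy notice present → met
Not met: 1

1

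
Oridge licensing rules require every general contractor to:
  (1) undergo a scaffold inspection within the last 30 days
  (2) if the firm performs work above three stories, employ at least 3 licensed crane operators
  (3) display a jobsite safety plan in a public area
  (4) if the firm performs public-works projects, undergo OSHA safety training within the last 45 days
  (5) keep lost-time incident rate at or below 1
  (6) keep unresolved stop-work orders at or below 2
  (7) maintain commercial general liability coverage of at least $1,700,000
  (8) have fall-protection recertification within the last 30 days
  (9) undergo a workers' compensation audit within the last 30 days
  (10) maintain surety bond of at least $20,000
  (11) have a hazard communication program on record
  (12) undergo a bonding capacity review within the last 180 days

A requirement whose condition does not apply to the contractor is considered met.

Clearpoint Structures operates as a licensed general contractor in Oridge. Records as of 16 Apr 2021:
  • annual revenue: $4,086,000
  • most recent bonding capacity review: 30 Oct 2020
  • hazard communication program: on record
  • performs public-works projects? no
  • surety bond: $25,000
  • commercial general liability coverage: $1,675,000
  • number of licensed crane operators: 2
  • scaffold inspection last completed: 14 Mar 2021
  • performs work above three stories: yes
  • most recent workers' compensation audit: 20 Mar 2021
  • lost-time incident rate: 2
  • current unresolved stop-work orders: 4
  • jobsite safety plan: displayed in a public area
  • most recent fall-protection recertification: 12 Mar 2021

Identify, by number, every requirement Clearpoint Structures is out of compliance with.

1. scaffold inspection 33 days ago vs limit 30 → not met
2. condition 'performs work above three stories' holds; licensed crane operators 2 < 3 → not met
3. jobsite safety plan present → met
4. condition 'performs public-works projects' does not hold → requirement n/a → met
5. lost-time incident rate 2 > 1 → not met
6. unresolved stop-work orders 4 > 2 → not met
7. commercial general liability coverage $1,675,000 < $1,700,000 → not met
8. fall-protection recertification 35 days ago vs limit 30 → not met
9. workers' compensation audit 27 days ago vs limit 30 → met
10. surety bond $25,000 ≥ $20,000 → met
11. hazard communication program present → met
12. bonding capacity review 168 days ago vs limit 180 → met
Not met: 1, 2, 5, 6, 7, 8

1, 2, 5, 6, 7, 8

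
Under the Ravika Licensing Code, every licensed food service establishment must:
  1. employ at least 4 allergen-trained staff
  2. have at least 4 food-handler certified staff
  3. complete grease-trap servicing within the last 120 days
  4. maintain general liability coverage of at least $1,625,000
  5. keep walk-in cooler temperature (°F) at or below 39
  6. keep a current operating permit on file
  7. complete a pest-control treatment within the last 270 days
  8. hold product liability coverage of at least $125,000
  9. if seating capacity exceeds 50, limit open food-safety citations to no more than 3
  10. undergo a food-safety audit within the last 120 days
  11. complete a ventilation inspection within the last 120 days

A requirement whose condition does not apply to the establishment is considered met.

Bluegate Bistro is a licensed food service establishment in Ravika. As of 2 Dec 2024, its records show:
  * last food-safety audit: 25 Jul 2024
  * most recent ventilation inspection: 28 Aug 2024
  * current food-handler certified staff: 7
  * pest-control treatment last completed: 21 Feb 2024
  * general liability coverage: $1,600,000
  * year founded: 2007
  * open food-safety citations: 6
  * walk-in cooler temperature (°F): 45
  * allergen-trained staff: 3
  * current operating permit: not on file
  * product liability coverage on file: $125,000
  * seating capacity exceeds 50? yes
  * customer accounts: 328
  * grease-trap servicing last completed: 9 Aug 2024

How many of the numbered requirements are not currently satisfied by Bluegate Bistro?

7

1. allergen-trained staff 3 < 4 → not met
2. food-handler certified staff 7 ≥ 4 → met
3. grease-trap servicing 115 days ago vs limit 120 → met
4. general liability coverage $1,600,000 < $1,625,000 → not met
5. walk-in cooler temperature (°F) 45 > 39 → not met
6. current operating permit absent → not met
7. pest-control treatment 285 days ago vs limit 270 → not met
8. product liability coverage $125,000 ≥ $125,000 → met
9. condition 'seating capacity exceeds 50' holds; open food-safety citations 6 > 3 → not met
10. food-safety audit 130 days ago vs limit 120 → not met
11. ventilation inspection 96 days ago vs limit 120 → met
Not met: 7 of 11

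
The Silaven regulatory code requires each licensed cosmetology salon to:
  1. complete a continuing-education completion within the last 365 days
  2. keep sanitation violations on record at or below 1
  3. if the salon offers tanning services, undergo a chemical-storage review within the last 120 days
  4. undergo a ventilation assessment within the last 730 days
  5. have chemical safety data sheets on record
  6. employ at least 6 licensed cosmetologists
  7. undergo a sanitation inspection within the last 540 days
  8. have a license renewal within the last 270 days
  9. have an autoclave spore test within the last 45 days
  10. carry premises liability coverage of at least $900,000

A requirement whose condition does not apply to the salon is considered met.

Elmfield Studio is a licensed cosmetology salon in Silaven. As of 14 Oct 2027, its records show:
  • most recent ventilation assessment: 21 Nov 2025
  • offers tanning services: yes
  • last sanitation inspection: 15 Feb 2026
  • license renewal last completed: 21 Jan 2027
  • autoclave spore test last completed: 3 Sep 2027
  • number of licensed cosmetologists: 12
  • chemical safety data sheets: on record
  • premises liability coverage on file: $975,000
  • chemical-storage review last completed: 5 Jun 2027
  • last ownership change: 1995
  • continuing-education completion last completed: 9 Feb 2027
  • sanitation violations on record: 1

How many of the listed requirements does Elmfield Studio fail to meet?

1. continuing-education completion 247 days ago vs limit 365 → met
2. sanitation violations on record 1 ≤ 1 → met
3. condition 'offers tanning services' holds; chemical-storage review 131 days ago vs limit 120 → not met
4. ventilation assessment 692 days ago vs limit 730 → met
5. chemical safety data sheets present → met
6. licensed cosmetologists 12 ≥ 6 → met
7. sanitation inspection 606 days ago vs limit 540 → not met
8. license renewal 266 days ago vs limit 270 → met
9. autoclave spore test 41 days ago vs limit 45 → met
10. premises liability coverage $975,000 ≥ $900,000 → met
Not met: 2 of 10

2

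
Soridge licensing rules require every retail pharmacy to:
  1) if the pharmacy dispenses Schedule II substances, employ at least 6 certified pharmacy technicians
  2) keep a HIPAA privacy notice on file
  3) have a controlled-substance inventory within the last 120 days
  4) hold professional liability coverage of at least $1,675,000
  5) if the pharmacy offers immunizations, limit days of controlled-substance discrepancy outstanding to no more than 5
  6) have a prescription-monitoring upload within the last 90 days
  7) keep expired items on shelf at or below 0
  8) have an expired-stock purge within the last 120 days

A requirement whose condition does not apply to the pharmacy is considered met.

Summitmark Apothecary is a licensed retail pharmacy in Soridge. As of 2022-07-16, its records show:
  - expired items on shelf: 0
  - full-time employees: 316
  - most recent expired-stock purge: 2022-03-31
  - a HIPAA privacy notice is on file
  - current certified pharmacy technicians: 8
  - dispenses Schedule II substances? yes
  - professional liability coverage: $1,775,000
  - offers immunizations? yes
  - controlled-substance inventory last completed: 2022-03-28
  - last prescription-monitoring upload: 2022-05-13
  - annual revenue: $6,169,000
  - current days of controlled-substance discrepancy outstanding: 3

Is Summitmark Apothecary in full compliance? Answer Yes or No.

1. condition 'dispenses Schedule II substances' holds; certified pharmacy technicians 8 ≥ 6 → met
2. HIPAA privacy notice present → met
3. controlled-substance inventory 110 days ago vs limit 120 → met
4. professional liability coverage $1,775,000 ≥ $1,675,000 → met
5. condition 'offers immunizations' holds; days of controlled-substance discrepancy outstanding 3 ≤ 5 → met
6. prescription-monitoring upload 64 days ago vs limit 90 → met
7. expired items on shelf 0 ≤ 0 → met
8. expired-stock purge 107 days ago vs limit 120 → met
All met.

Yes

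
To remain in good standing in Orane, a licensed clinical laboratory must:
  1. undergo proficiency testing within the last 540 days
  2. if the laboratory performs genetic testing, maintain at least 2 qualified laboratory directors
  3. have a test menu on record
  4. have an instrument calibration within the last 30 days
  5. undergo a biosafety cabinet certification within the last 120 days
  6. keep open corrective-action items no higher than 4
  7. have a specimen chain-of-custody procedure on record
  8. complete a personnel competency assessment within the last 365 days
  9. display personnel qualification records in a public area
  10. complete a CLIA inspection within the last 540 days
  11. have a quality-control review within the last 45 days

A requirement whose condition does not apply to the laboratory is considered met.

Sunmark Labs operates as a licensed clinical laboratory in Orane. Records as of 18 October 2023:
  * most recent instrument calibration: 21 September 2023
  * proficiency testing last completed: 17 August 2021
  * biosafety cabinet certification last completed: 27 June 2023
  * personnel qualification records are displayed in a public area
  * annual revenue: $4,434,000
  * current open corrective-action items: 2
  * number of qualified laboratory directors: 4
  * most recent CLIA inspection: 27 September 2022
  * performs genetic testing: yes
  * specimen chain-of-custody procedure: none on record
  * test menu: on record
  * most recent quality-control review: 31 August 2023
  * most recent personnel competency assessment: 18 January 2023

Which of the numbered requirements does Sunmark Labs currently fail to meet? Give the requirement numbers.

1. proficiency testing 792 days ago vs limit 540 → not met
2. condition 'performs genetic testing' holds; qualified laboratory directors 4 ≥ 2 → met
3. test menu present → met
4. instrument calibration 27 days ago vs limit 30 → met
5. biosafety cabinet certification 113 days ago vs limit 120 → met
6. open corrective-action items 2 ≤ 4 → met
7. specimen chain-of-custody procedure absent → not met
8. personnel competency assessment 273 days ago vs limit 365 → met
9. personnel qualification records present → met
10. CLIA inspection 386 days ago vs limit 540 → met
11. quality-control review 48 days ago vs limit 45 → not met
Not met: 1, 7, 11

1, 7, 11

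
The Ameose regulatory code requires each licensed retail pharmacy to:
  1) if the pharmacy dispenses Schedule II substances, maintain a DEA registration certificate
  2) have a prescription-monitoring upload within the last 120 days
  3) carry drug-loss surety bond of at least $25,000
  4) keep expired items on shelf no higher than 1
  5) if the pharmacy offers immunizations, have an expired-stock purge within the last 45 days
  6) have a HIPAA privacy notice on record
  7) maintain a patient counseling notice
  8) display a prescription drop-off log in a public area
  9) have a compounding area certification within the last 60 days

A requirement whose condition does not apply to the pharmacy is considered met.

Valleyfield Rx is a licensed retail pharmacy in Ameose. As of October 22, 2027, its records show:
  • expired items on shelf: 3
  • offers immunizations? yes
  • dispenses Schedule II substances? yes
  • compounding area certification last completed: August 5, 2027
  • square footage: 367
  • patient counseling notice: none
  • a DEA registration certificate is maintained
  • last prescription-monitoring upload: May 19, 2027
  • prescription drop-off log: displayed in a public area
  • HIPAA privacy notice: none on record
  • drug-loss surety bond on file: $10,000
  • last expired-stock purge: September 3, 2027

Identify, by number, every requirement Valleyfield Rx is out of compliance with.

2, 3, 4, 5, 6, 7, 9

1. condition 'dispenses Schedule II substances' holds; DEA registration certificate present → met
2. prescription-monitoring upload 156 days ago vs limit 120 → not met
3. drug-loss surety bond $10,000 < $25,000 → not met
4. expired items on shelf 3 > 1 → not met
5. condition 'offers immunizations' holds; expired-stock purge 49 days ago vs limit 45 → not met
6. HIPAA privacy notice absent → not met
7. patient counseling notice absent → not met
8. prescription drop-off log present → met
9. compounding area certification 78 days ago vs limit 60 → not met
Not met: 2, 3, 4, 5, 6, 7, 9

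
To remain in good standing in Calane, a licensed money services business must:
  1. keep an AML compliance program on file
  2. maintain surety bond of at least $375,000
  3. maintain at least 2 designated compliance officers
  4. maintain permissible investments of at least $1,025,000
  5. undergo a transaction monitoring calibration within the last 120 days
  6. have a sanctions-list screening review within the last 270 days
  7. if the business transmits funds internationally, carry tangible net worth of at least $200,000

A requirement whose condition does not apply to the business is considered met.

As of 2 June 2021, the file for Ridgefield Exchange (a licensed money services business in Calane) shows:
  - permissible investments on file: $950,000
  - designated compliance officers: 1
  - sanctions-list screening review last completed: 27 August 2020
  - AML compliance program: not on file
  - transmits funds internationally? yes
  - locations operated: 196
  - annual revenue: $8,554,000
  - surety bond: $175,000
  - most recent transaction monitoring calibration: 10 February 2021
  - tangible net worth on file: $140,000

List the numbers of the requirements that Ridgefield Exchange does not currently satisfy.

1, 2, 3, 4, 6, 7

1. AML compliance program absent → not met
2. surety bond $175,000 < $375,000 → not met
3. designated compliance officers 1 < 2 → not met
4. permissible investments $950,000 < $1,025,000 → not met
5. transaction monitoring calibration 112 days ago vs limit 120 → met
6. sanctions-list screening review 279 days ago vs limit 270 → not met
7. condition 'transmits funds internationally' holds; tangible net worth $140,000 < $200,000 → not met
Not met: 1, 2, 3, 4, 6, 7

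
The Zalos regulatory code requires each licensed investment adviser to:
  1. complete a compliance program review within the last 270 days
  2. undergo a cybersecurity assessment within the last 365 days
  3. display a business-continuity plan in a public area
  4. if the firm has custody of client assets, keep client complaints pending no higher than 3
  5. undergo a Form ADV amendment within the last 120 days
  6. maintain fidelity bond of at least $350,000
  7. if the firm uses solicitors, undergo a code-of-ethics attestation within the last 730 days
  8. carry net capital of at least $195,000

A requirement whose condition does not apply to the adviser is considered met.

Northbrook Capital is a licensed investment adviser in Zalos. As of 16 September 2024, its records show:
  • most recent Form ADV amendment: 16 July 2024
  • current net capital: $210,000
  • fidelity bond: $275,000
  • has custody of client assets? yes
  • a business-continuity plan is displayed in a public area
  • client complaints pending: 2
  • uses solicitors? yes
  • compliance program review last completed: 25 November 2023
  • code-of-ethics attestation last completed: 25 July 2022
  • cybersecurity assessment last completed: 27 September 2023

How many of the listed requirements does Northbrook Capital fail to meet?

3

1. compliance program review 296 days ago vs limit 270 → not met
2. cybersecurity assessment 355 days ago vs limit 365 → met
3. business-continuity plan present → met
4. condition 'has custody of client assets' holds; client complaints pending 2 ≤ 3 → met
5. Form ADV amendment 62 days ago vs limit 120 → met
6. fidelity bond $275,000 < $350,000 → not met
7. condition 'uses solicitors' holds; code-of-ethics attestation 784 days ago vs limit 730 → not met
8. net capital $210,000 ≥ $195,000 → met
Not met: 3 of 8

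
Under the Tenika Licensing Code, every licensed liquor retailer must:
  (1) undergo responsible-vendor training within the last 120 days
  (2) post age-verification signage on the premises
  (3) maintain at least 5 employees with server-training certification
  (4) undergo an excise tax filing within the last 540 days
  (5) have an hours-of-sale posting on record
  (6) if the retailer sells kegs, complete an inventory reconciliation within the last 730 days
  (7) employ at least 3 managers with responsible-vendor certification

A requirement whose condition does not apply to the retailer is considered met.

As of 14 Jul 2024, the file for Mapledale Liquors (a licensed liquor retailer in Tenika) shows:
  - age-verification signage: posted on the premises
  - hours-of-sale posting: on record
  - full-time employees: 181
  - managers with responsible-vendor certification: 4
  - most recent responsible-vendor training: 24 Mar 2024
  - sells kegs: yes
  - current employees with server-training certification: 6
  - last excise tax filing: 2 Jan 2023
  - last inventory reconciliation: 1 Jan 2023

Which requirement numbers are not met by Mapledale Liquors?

4

1. responsible-vendor training 112 days ago vs limit 120 → met
2. age-verification signage present → met
3. employees with server-training certification 6 ≥ 5 → met
4. excise tax filing 559 days ago vs limit 540 → not met
5. hours-of-sale posting present → met
6. condition 'sells kegs' holds; inventory reconciliation 560 days ago vs limit 730 → met
7. managers with responsible-vendor certification 4 ≥ 3 → met
Not met: 4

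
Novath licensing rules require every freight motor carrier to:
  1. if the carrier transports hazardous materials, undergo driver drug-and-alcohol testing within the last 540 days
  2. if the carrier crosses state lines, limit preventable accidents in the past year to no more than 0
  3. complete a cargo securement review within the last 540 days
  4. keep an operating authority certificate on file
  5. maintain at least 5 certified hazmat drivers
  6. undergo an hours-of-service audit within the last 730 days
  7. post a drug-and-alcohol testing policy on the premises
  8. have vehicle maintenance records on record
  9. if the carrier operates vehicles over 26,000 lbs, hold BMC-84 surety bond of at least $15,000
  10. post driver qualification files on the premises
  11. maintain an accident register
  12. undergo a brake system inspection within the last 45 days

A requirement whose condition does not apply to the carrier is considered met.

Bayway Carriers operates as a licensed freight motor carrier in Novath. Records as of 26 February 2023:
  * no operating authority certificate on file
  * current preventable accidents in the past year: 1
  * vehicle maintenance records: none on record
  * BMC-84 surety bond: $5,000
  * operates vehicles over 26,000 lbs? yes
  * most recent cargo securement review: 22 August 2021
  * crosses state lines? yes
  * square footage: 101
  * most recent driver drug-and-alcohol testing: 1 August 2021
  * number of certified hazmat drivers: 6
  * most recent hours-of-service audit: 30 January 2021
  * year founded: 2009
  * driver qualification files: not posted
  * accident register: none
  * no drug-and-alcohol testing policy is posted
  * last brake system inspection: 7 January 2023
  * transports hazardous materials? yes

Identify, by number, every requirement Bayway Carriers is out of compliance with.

1, 2, 3, 4, 6, 7, 8, 9, 10, 11, 12

1. condition 'transports hazardous materials' holds; driver drug-and-alcohol testing 574 days ago vs limit 540 → not met
2. condition 'crosses state lines' holds; preventable accidents in the past year 1 > 0 → not met
3. cargo securement review 553 days ago vs limit 540 → not met
4. operating authority certificate absent → not met
5. certified hazmat drivers 6 ≥ 5 → met
6. hours-of-service audit 757 days ago vs limit 730 → not met
7. drug-and-alcohol testing policy absent → not met
8. vehicle maintenance records absent → not met
9. condition 'operates vehicles over 26,000 lbs' holds; BMC-84 surety bond $5,000 < $15,000 → not met
10. driver qualification files absent → not met
11. accident register absent → not met
12. brake system inspection 50 days ago vs limit 45 → not met
Not met: 1, 2, 3, 4, 6, 7, 8, 9, 10, 11, 12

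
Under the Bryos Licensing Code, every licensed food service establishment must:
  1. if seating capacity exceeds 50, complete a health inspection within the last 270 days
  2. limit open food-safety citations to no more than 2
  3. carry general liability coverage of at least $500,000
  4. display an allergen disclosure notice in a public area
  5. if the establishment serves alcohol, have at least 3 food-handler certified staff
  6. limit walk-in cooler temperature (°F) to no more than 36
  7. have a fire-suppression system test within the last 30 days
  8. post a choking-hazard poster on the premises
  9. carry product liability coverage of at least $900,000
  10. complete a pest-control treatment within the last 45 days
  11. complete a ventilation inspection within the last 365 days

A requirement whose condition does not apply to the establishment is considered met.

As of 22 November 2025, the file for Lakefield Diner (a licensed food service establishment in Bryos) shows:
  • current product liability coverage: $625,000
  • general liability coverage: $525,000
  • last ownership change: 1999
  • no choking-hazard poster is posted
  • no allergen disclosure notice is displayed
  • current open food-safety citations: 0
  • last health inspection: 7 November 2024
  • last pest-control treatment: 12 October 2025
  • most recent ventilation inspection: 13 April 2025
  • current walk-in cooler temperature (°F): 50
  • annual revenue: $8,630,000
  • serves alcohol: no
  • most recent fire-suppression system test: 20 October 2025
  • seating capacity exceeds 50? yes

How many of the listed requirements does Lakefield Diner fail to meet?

1. condition 'seating capacity exceeds 50' holds; health inspection 380 days ago vs limit 270 → not met
2. open food-safety citations 0 ≤ 2 → met
3. general liability coverage $525,000 ≥ $500,000 → met
4. allergen disclosure notice absent → not met
5. condition 'serves alcohol' does not hold → requirement n/a → met
6. walk-in cooler temperature (°F) 50 > 36 → not met
7. fire-suppression system test 33 days ago vs limit 30 → not met
8. choking-hazard poster absent → not met
9. product liability coverage $625,000 < $900,000 → not met
10. pest-control treatment 41 days ago vs limit 45 → met
11. ventilation inspection 223 days ago vs limit 365 → met
Not met: 6 of 11

6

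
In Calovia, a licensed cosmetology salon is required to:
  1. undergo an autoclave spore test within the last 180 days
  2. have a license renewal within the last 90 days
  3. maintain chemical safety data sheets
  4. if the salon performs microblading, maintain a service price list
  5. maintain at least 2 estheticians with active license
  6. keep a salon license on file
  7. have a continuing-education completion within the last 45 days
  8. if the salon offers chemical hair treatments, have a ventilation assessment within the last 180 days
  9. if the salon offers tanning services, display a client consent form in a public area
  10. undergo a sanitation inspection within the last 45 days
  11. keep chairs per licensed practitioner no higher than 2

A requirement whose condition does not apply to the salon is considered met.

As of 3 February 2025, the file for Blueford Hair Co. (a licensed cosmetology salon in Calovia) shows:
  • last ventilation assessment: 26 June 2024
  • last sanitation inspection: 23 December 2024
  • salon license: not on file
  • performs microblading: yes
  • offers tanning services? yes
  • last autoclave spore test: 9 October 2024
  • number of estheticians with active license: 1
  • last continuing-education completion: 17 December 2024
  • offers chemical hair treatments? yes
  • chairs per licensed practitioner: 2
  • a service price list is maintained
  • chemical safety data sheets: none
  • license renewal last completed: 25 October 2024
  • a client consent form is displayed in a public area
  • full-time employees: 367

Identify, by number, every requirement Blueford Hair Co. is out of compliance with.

2, 3, 5, 6, 7, 8

1. autoclave spore test 117 days ago vs limit 180 → met
2. license renewal 101 days ago vs limit 90 → not met
3. chemical safety data sheets absent → not met
4. condition 'performs microblading' holds; service price list present → met
5. estheticians with active license 1 < 2 → not met
6. salon license absent → not met
7. continuing-education completion 48 days ago vs limit 45 → not met
8. condition 'offers chemical hair treatments' holds; ventilation assessment 222 days ago vs limit 180 → not met
9. condition 'offers tanning services' holds; client consent form present → met
10. sanitation inspection 42 days ago vs limit 45 → met
11. chairs per licensed practitioner 2 ≤ 2 → met
Not met: 2, 3, 5, 6, 7, 8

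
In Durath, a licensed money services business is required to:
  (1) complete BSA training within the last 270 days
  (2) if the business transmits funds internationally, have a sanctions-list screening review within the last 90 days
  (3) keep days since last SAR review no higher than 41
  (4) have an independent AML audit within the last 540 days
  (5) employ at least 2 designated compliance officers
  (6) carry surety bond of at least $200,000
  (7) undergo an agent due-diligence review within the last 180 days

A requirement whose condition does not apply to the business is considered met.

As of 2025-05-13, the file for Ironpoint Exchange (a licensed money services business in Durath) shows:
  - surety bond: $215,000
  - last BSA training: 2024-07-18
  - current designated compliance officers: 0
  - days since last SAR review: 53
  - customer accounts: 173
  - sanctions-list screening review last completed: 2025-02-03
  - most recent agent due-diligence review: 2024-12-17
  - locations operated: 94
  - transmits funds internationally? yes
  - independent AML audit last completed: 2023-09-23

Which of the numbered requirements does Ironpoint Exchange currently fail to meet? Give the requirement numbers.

1. BSA training 299 days ago vs limit 270 → not met
2. condition 'transmits funds internationally' holds; sanctions-list screening review 99 days ago vs limit 90 → not met
3. days since last SAR review 53 > 41 → not met
4. independent AML audit 598 days ago vs limit 540 → not met
5. designated compliance officers 0 < 2 → not met
6. surety bond $215,000 ≥ $200,000 → met
7. agent due-diligence review 147 days ago vs limit 180 → met
Not met: 1, 2, 3, 4, 5

1, 2, 3, 4, 5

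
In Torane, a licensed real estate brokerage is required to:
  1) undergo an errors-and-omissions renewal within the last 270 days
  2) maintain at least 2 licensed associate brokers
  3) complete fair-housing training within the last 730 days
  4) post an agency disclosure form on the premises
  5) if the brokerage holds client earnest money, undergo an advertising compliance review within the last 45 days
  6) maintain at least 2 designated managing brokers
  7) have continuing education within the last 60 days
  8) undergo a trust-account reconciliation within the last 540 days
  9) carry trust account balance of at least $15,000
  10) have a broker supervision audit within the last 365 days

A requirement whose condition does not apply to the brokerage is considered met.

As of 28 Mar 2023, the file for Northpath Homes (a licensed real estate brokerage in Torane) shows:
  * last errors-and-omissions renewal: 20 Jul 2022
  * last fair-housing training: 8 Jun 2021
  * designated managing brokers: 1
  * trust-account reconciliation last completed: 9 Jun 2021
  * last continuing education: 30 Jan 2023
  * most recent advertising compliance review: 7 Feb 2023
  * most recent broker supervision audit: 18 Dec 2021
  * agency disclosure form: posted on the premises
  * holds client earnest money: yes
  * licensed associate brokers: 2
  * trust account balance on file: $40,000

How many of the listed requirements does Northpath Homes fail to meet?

4

1. errors-and-omissions renewal 251 days ago vs limit 270 → met
2. licensed associate brokers 2 ≥ 2 → met
3. fair-housing training 658 days ago vs limit 730 → met
4. agency disclosure form present → met
5. condition 'holds client earnest money' holds; advertising compliance review 49 days ago vs limit 45 → not met
6. designated managing brokers 1 < 2 → not met
7. continuing education 57 days ago vs limit 60 → met
8. trust-account reconciliation 657 days ago vs limit 540 → not met
9. trust account balance $40,000 ≥ $15,000 → met
10. broker supervision audit 465 days ago vs limit 365 → not met
Not met: 4 of 10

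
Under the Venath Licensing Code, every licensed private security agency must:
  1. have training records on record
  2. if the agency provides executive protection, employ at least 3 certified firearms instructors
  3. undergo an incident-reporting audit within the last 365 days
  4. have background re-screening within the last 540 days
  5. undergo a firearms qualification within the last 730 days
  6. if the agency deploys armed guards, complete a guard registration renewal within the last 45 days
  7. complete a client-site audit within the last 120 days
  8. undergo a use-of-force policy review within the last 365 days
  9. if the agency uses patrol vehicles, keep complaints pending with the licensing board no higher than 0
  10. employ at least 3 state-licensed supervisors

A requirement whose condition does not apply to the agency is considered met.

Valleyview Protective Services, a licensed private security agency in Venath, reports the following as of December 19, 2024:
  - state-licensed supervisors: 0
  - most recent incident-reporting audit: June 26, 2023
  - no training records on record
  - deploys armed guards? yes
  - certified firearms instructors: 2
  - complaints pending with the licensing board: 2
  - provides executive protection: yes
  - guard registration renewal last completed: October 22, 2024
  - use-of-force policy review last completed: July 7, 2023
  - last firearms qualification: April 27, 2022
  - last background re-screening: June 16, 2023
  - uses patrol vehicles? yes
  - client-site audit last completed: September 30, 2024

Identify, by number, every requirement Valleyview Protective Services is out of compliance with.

1, 2, 3, 4, 5, 6, 8, 9, 10

1. training records absent → not met
2. condition 'provides executive protection' holds; certified firearms instructors 2 < 3 → not met
3. incident-reporting audit 542 days ago vs limit 365 → not met
4. background re-screening 552 days ago vs limit 540 → not met
5. firearms qualification 967 days ago vs limit 730 → not met
6. condition 'deploys armed guards' holds; guard registration renewal 58 days ago vs limit 45 → not met
7. client-site audit 80 days ago vs limit 120 → met
8. use-of-force policy review 531 days ago vs limit 365 → not met
9. condition 'uses patrol vehicles' holds; complaints pending with the licensing board 2 > 0 → not met
10. state-licensed supervisors 0 < 3 → not met
Not met: 1, 2, 3, 4, 5, 6, 8, 9, 10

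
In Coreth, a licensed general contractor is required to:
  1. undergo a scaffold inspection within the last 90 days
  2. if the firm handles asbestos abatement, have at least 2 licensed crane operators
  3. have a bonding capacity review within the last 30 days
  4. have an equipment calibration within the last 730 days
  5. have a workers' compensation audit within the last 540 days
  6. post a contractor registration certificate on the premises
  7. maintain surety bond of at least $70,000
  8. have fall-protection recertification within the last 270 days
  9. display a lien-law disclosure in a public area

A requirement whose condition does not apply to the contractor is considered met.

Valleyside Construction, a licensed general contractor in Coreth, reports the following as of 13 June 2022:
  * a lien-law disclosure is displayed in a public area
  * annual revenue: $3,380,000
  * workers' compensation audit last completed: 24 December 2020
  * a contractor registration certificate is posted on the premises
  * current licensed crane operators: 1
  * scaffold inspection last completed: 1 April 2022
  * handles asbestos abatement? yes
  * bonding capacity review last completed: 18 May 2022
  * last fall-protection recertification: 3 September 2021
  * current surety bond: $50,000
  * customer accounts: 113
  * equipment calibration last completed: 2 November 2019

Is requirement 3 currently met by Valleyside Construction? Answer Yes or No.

3. bonding capacity review 26 days ago vs limit 30 → met

Yes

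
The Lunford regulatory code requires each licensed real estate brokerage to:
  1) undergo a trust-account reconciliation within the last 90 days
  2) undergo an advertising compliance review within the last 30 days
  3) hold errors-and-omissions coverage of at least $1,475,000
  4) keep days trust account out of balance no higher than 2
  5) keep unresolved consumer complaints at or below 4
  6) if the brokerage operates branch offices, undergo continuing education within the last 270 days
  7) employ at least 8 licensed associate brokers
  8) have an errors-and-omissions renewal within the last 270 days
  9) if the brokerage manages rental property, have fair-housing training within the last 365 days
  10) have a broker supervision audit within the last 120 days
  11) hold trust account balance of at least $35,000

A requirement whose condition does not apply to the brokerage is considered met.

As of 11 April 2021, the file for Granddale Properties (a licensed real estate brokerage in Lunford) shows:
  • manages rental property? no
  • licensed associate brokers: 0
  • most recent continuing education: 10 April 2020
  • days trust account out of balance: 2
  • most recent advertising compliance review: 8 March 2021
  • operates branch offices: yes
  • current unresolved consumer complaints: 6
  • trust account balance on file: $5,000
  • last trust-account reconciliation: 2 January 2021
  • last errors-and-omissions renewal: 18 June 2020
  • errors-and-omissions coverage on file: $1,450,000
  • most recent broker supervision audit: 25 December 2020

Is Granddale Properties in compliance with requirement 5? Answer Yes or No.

5. unresolved consumer complaints 6 > 4 → not met

No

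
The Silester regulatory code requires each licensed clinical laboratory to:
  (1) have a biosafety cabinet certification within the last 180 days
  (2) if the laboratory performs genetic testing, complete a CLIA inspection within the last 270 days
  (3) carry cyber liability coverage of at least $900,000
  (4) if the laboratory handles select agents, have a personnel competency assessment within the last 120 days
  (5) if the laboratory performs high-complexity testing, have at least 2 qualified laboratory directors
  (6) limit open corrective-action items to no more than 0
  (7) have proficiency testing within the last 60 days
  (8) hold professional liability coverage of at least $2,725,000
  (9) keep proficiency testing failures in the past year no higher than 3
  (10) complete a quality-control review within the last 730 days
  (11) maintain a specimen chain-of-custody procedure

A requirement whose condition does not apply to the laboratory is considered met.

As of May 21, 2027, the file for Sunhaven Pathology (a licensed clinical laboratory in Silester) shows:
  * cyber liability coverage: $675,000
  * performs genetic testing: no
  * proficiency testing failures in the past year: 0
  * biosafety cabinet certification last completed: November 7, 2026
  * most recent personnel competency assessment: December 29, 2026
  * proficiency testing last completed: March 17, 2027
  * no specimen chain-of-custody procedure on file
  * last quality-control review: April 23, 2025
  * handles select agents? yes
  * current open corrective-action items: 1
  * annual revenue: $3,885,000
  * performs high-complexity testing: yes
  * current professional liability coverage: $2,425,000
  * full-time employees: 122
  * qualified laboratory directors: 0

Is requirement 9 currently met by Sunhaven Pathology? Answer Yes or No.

Yes

9. proficiency testing failures in the past year 0 ≤ 3 → met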